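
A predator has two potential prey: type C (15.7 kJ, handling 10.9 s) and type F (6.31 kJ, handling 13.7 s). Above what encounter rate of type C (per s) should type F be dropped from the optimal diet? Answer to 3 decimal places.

0.043 per s

Drop type F once their profitability E₂/h₂ falls below the rate achievable on type C alone: E₂/h₂ = λE₁/(1 + λh₁).
Solve for λ: λE₁h₂ = E₂(1 + λh₁) → λ(E₁h₂ − E₂h₁) = E₂ → λ = E₂/(E₁h₂ − E₂h₁).
λ = 6.31/(15.7×13.7 − 6.31×10.9) = 6.31/146.3 = 0.04313 per s.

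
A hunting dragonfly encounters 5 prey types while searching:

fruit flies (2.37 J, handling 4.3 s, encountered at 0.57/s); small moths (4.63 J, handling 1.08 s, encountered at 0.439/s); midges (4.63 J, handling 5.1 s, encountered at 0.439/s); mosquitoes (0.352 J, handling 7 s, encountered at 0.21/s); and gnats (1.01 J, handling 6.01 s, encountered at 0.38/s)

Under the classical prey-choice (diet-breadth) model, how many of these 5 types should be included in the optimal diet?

Profitabilities (E/h, J/s): small moths 4.29, midges 0.908, fruit flies 0.551, gnats 0.168, mosquitoes 0.0503. Add prey in this order while the next type's profitability exceeds the intake rate on those already taken.
Rate on top 1: 1.379. midges: 0.908 < 1.379 → exclude; stop.
Optimal diet: small moths — 1 of 5 types.

1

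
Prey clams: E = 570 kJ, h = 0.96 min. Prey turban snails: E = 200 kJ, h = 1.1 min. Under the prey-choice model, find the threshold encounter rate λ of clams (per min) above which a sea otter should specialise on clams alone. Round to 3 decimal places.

The zero-one rule: include turban snails iff E₂/h₂ > λE₁/(1+λh₁). Equality gives the switch point.
λE₁h₂ = E₂ + λE₂h₁ ⇒ λ = E₂/(E₁h₂ − E₂h₁) = 200/(627 − 192) = 0.4598 per min.

0.460 per min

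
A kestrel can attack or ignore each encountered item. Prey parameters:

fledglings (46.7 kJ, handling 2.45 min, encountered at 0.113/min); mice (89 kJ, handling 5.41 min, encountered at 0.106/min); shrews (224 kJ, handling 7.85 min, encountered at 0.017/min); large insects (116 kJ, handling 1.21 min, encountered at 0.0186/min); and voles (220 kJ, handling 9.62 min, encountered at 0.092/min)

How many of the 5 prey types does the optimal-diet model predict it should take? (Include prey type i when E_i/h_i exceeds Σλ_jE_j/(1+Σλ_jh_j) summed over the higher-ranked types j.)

E/h in descending order: large insects 95.9, shrews 28.5, voles 22.9, fledglings 19.1, mice 16.5 kJ/min. The optimal diet is the largest prefix of this list for which every included type satisfies E_i/h_i > R on the types above it.
Rate on top 1: 2.11. shrews: 28.5 > 2.11 → include.
Rate on top 2: 5.161. voles: 22.9 > 5.161 → include.
Rate on top 3: 12.84. fledglings: 19.1 > 12.84 → include.
Rate on top 4: 13.58. mice: 16.5 > 13.58 → include.
Optimal diet: large insects, shrews, voles, fledglings, mice — 5 of 5 types.

5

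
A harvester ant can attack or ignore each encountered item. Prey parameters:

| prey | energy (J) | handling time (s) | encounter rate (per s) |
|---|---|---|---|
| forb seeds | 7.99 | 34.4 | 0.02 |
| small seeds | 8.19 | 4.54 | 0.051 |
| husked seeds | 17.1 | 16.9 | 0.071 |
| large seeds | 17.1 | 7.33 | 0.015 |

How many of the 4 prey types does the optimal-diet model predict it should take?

E/h in descending order: large seeds 2.33, small seeds 1.8, husked seeds 1.01, forb seeds 0.232 J/s. The optimal diet is the largest prefix of this list for which every included type satisfies E_i/h_i > R on the types above it.
Rate on top 1: 0.2311. small seeds: 1.8 > 0.2311 → include.
Rate on top 2: 0.5026. husked seeds: 1.01 > 0.5026 → include.
Rate on top 3: 0.743. forb seeds: 0.232 < 0.743 → exclude; stop.
Optimal diet: large seeds, small seeds, husked seeds — 3 of 4 types.

3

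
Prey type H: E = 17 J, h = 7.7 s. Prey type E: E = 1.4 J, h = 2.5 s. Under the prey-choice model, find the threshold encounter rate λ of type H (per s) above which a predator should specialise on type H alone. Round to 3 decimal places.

0.044 per s

At the threshold, the rate on type H alone equals the profitability of type E: λ·17/(1 + λ·7.7) = 1.4/2.5 = 0.56.
Rearranging, λ(17 − 0.56×7.7) = 0.56, so λ = 0.56/12.69 = 0.04414 per s.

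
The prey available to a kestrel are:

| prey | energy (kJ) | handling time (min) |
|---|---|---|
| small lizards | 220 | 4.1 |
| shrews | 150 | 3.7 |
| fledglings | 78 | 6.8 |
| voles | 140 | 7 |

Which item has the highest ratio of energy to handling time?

In descending order of E/h:
small lizards: 220/4.1 = 53.7 kJ/min
shrews: 150/3.7 = 40.5 kJ/min
voles: 140/7 = 20 kJ/min
fledglings: 78/6.8 = 11.5 kJ/min

small lizards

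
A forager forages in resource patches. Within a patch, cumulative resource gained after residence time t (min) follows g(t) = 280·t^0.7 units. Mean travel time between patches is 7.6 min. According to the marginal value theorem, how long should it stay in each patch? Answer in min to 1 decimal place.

17.7 min

Maximise g(t)/(T+t): set derivative to zero → g'(t)(T+t) = g(t).
g'(t) = 0.7·280·t^-0.3. Setting 0.7·280·t^-0.3 = 280·t^0.7/(7.6+t) gives 0.7(7.6+t) = t, so 0.30·t = 0.7×7.6.
t* = 0.7×7.6/0.30 = 17.73 min.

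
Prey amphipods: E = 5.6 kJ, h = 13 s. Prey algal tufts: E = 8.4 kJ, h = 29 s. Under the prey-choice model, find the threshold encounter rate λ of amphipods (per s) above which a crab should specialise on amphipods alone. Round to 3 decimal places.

0.158 per s

Drop algal tufts once their profitability E₂/h₂ falls below the rate achievable on amphipods alone: E₂/h₂ = λE₁/(1 + λh₁).
Solve for λ: λE₁h₂ = E₂(1 + λh₁) → λ(E₁h₂ − E₂h₁) = E₂ → λ = E₂/(E₁h₂ − E₂h₁).
λ = 8.4/(5.6×29 − 8.4×13) = 8.4/53.2 = 0.1579 per s.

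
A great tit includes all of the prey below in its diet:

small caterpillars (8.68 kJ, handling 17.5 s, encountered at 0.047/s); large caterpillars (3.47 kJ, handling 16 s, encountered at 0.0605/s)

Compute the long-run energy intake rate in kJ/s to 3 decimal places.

Energy encountered per unit search time: 0.047×8.68 + 0.0605×3.47 = 0.6179 kJ/s.
Handling time per unit search time: 0.047×17.5 + 0.0605×16 = 1.79.
Rate = 0.6179/(1 + 1.79) = 0.2214 kJ/s.

0.221 kJ/s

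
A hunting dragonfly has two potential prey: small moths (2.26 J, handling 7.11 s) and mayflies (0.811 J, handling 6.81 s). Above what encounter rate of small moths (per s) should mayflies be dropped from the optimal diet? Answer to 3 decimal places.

0.084 per s

Drop mayflies once their profitability E₂/h₂ falls below the rate achievable on small moths alone: E₂/h₂ = λE₁/(1 + λh₁).
Solve for λ: λE₁h₂ = E₂(1 + λh₁) → λ(E₁h₂ − E₂h₁) = E₂ → λ = E₂/(E₁h₂ − E₂h₁).
λ = 0.811/(2.26×6.81 − 0.811×7.11) = 0.811/9.624 = 0.08427 per s.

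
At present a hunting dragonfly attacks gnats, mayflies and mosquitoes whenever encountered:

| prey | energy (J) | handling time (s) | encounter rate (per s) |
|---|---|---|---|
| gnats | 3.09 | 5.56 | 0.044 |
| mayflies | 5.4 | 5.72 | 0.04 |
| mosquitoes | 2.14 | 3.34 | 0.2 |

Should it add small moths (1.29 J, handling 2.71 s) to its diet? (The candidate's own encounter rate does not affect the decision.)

Yes

On gnats, mayflies and mosquitoes alone, R = ΣλE/(1+Σλh) = 0.78/2.141 = 0.3642 J/s.
Profitability of small moths: 1.29/2.71 = 0.476 J/s.
Since 0.476 > R, including small moths increases the long-run rate.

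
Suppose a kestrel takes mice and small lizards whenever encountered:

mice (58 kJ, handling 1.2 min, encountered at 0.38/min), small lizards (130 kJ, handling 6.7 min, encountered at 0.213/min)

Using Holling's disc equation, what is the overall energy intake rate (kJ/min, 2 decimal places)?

17.25 kJ/min

R = Σλ_iE_i / (1 + Σλ_ih_i)
Numerator: 0.38×58 + 0.213×130 = 49.73
Denominator: 1 + 0.38×1.2 + 0.213×6.7 = 2.883
R = 49.73/2.883 = 17.25 kJ/min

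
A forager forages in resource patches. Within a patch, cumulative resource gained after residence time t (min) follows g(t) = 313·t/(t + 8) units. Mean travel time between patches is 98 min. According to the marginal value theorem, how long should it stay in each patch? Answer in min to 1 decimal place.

28.0 min

Optimal t* satisfies g'(t*) = g(t*)/(T + t*).
g'(t) = 313·8/(t + 8)². Setting 313·8/(t+8)² = 313t/[(t+8)(98+t)] gives 8(98+t) = t(t+8), so t² = 8×98 = 784.
t* = √784 = 28 min.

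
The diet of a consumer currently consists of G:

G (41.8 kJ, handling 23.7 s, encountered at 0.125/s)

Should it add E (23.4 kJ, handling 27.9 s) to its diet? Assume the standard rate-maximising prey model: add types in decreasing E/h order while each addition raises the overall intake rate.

Intake rate on the current diet: R = (0.125×41.8) / (1 + 0.125×23.7) = 5.225/3.962 = 1.319 kJ/s.
Profitability of E: 23.4/27.9 = 0.8387 kJ/s.
Since 0.8387 < R, time spent handling E is better spent searching.

No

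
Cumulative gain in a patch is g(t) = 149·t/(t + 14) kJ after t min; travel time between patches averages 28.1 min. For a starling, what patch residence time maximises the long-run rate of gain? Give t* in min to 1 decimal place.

19.8 min

Optimal t* satisfies g'(t*) = g(t*)/(T + t*).
g'(t) = 149·14/(t + 14)². Setting 149·14/(t+14)² = 149t/[(t+14)(28.1+t)] gives 14(28.1+t) = t(t+14), so t² = 14×28.1 = 393.4.
t* = √393.4 = 19.83 min.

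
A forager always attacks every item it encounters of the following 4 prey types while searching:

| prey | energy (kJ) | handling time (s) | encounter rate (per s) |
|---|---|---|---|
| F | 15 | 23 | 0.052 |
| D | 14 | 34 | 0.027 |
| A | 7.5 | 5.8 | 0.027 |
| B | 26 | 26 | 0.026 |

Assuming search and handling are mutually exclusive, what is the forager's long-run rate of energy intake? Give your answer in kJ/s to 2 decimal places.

0.52 kJ/s

Energy encountered per unit search time: 0.052×15 + 0.027×14 + 0.027×7.5 + 0.026×26 = 2.036 kJ/s.
Handling time per unit search time: 0.052×23 + 0.027×34 + 0.027×5.8 + 0.026×26 = 2.947.
Rate = 2.036/(1 + 2.947) = 0.516 kJ/s.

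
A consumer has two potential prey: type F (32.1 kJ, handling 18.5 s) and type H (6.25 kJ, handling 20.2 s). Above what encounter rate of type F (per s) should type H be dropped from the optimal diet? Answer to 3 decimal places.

0.012 per s

Drop type H once their profitability E₂/h₂ falls below the rate achievable on type F alone: E₂/h₂ = λE₁/(1 + λh₁).
Solve for λ: λE₁h₂ = E₂(1 + λh₁) → λ(E₁h₂ − E₂h₁) = E₂ → λ = E₂/(E₁h₂ − E₂h₁).
λ = 6.25/(32.1×20.2 − 6.25×18.5) = 6.25/532.8 = 0.01173 per s.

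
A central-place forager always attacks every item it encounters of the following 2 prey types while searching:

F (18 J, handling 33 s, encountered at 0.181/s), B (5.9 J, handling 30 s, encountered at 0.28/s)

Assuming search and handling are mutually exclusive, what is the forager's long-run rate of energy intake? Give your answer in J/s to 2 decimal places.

Energy encountered per unit search time: 0.181×18 + 0.28×5.9 = 4.91 J/s.
Handling time per unit search time: 0.181×33 + 0.28×30 = 14.37.
Rate = 4.91/(1 + 14.37) = 0.3194 J/s.

0.32 J/s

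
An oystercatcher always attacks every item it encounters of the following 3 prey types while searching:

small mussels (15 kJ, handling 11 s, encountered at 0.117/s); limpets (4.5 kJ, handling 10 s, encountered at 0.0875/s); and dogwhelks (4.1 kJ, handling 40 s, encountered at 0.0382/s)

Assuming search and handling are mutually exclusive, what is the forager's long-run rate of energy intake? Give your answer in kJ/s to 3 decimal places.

R = Σλ_iE_i / (1 + Σλ_ih_i)
Numerator: 0.117×15 + 0.0875×4.5 + 0.0382×4.1 = 2.305
Denominator: 1 + 0.117×11 + 0.0875×10 + 0.0382×40 = 4.69
R = 2.305/4.69 = 0.4916 kJ/s

0.492 kJ/s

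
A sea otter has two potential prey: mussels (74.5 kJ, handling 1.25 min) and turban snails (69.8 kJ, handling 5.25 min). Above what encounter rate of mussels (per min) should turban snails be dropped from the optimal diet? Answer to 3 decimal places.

The zero-one rule: include turban snails iff E₂/h₂ > λE₁/(1+λh₁). Equality gives the switch point.
λE₁h₂ = E₂ + λE₂h₁ ⇒ λ = E₂/(E₁h₂ − E₂h₁) = 69.8/(391.1 − 87.25) = 0.2297 per min.

0.230 per min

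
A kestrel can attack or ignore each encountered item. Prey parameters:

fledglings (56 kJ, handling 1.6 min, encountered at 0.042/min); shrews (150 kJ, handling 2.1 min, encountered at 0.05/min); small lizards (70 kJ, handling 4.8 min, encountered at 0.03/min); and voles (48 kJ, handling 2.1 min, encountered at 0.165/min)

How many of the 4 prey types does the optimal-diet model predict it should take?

4

E/h in descending order: shrews 71.4, fledglings 35, voles 22.9, small lizards 14.6 kJ/min. The optimal diet is the largest prefix of this list for which every included type satisfies E_i/h_i > R on the types above it.
Rate on top 1: 6.787. fledglings: 35 > 6.787 → include.
Rate on top 2: 8.405. voles: 22.9 > 8.405 → include.
Rate on top 3: 11.7. small lizards: 14.6 > 11.7 → include.
Optimal diet: shrews, fledglings, voles, small lizards — 4 of 4 types.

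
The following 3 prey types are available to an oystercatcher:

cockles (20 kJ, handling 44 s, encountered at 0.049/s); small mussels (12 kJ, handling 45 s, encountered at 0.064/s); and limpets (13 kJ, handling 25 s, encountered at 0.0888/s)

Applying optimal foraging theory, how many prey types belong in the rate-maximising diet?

2

Profitabilities (E/h, kJ/s): limpets 0.52, cockles 0.455, small mussels 0.267. Add prey in this order while the next type's profitability exceeds the intake rate on those already taken.
Rate on top 1: 0.3585. cockles: 0.455 > 0.3585 → include.
Rate on top 2: 0.397. small mussels: 0.267 < 0.397 → exclude; stop.
Optimal diet: limpets, cockles — 2 of 3 types.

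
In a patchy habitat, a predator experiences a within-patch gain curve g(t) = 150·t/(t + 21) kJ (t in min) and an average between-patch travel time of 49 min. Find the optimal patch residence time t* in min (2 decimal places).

32.08 min

By the marginal value theorem, leave when the instantaneous gain rate g'(t) equals the habitat-wide average g(t)/(T + t).
g'(t) = 150·21/(t + 21)². Setting 150·21/(t+21)² = 150t/[(t+21)(49+t)] gives 21(49+t) = t(t+21), so t² = 21×49 = 1029.
t* = √1029 = 32.08 min.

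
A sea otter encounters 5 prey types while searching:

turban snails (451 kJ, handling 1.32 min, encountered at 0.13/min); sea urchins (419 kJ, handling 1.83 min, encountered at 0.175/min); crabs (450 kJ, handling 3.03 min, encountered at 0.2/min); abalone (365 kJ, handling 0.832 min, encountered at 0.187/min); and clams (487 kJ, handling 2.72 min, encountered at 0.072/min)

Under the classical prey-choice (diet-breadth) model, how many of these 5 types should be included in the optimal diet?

5

E/h in descending order: abalone 439, turban snails 342, sea urchins 229, clams 179, crabs 149 kJ/min. The optimal diet is the largest prefix of this list for which every included type satisfies E_i/h_i > R on the types above it.
Rate on top 1: 59.07. turban snails: 342 > 59.07 → include.
Rate on top 2: 95.6. sea urchins: 229 > 95.6 → include.
Rate on top 3: 121.5. clams: 179 > 121.5 → include.
Rate on top 4: 127.6. crabs: 149 > 127.6 → include.
Optimal diet: abalone, turban snails, sea urchins, clams, crabs — 5 of 5 types.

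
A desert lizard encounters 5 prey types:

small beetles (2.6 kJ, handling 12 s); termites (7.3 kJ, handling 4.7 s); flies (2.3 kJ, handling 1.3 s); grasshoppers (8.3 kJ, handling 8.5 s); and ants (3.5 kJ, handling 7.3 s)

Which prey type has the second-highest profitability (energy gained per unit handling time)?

termites

Profitability E/h (kJ/s): small beetles = 2.6/12 = 0.217, termites = 7.3/4.7 = 1.55, flies = 2.3/1.3 = 1.77, grasshoppers = 8.3/8.5 = 0.976, ants = 3.5/7.3 = 0.479.
Ranked: flies > termites > grasshoppers > ants > small beetles.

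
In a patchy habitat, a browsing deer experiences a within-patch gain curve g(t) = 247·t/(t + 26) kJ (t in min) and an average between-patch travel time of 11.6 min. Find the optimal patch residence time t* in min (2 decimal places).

By the marginal value theorem, leave when the instantaneous gain rate g'(t) equals the habitat-wide average g(t)/(T + t).
g'(t) = 247·26/(t + 26)². Setting 247·26/(t+26)² = 247t/[(t+26)(11.6+t)] gives 26(11.6+t) = t(t+26), so t² = 26×11.6 = 301.6.
t* = √301.6 = 17.37 min.

17.37 min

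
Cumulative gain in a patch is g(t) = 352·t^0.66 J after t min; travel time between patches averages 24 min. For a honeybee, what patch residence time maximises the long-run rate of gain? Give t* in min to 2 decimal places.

Optimal t* satisfies g'(t*) = g(t*)/(T + t*).
g'(t) = 0.66·352·t^-0.34. Setting 0.66·352·t^-0.34 = 352·t^0.66/(24+t) gives 0.66(24+t) = t, so 0.34·t = 0.66×24.
t* = 0.66×24/0.34 = 46.59 min.

46.59 min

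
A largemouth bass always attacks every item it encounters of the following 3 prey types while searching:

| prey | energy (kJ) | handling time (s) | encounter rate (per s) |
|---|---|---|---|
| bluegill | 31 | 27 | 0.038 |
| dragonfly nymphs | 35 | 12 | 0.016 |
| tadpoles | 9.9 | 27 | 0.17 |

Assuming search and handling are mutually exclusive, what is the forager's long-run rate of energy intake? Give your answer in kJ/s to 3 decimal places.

R = (0.038×31 + 0.016×35 + 0.17×9.9) / (1 + 0.038×27 + 0.016×12 + 0.17×27) = 3.421/6.808 = 0.5025 kJ/s.

0.502 kJ/s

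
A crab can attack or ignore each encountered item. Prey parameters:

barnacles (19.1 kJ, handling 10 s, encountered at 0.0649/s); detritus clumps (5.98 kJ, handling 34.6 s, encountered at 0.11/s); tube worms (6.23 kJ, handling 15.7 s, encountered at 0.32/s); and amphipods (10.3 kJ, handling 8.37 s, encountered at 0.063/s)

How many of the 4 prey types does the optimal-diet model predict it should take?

Profitabilities (E/h, kJ/s): barnacles 1.91, amphipods 1.23, tube worms 0.397, detritus clumps 0.173. Add prey in this order while the next type's profitability exceeds the intake rate on those already taken.
Rate on top 1: 0.7517. amphipods: 1.23 > 0.7517 → include.
Rate on top 2: 0.8677. tube worms: 0.397 < 0.8677 → exclude; stop.
Optimal diet: barnacles, amphipods — 2 of 4 types.

2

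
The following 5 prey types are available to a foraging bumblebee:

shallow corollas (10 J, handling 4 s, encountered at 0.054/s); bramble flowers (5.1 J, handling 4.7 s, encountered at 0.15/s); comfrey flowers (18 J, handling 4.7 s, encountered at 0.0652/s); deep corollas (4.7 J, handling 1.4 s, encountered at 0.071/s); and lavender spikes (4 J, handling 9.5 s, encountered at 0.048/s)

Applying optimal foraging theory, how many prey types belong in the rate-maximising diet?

3

Profitabilities (E/h, J/s): comfrey flowers 3.83, deep corollas 3.36, shallow corollas 2.5, bramble flowers 1.09, lavender spikes 0.421. Add prey in this order while the next type's profitability exceeds the intake rate on those already taken.
Rate on top 1: 0.8983. deep corollas: 3.36 > 0.8983 → include.
Rate on top 2: 1.072. shallow corollas: 2.5 > 1.072 → include.
Rate on top 3: 1.262. bramble flowers: 1.09 < 1.262 → exclude; stop.
Optimal diet: comfrey flowers, deep corollas, shallow corollas — 3 of 5 types.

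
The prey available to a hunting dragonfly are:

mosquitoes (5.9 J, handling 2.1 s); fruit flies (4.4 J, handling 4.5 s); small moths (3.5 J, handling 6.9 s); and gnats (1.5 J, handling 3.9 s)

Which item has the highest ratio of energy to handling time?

In descending order of E/h:
mosquitoes: 5.9/2.1 = 2.81 J/s
fruit flies: 4.4/4.5 = 0.978 J/s
small moths: 3.5/6.9 = 0.507 J/s
gnats: 1.5/3.9 = 0.385 J/s

mosquitoes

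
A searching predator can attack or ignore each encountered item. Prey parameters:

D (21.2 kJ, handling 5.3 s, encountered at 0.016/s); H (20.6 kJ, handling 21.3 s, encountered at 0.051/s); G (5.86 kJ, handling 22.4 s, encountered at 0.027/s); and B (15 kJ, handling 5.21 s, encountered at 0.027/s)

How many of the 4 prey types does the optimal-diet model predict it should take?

E/h in descending order: D 4, B 2.88, H 0.967, G 0.262 kJ/s. The optimal diet is the largest prefix of this list for which every included type satisfies E_i/h_i > R on the types above it.
Rate on top 1: 0.3127. B: 2.88 > 0.3127 → include.
Rate on top 2: 0.6073. H: 0.967 > 0.6073 → include.
Rate on top 3: 0.7764. G: 0.262 < 0.7764 → exclude; stop.
Optimal diet: D, B, H — 3 of 4 types.

3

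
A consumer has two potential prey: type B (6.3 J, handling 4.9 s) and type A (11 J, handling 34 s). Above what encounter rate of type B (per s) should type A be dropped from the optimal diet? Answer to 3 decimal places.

The zero-one rule: include type A iff E₂/h₂ > λE₁/(1+λh₁). Equality gives the switch point.
λE₁h₂ = E₂ + λE₂h₁ ⇒ λ = E₂/(E₁h₂ − E₂h₁) = 11/(214.2 − 53.9) = 0.06862 per s.

0.069 per s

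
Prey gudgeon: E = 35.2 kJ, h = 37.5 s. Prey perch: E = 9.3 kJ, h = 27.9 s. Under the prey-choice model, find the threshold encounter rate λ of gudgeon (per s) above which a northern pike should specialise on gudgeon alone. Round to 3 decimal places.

0.015 per s

Drop perch once their profitability E₂/h₂ falls below the rate achievable on gudgeon alone: E₂/h₂ = λE₁/(1 + λh₁).
Solve for λ: λE₁h₂ = E₂(1 + λh₁) → λ(E₁h₂ − E₂h₁) = E₂ → λ = E₂/(E₁h₂ − E₂h₁).
λ = 9.3/(35.2×27.9 − 9.3×37.5) = 9.3/633.3 = 0.01468 per s.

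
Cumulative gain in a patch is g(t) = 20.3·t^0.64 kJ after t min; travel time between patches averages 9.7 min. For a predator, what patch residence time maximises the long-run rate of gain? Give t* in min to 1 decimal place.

Maximise g(t)/(T+t): set derivative to zero → g'(t)(T+t) = g(t).
g'(t) = 0.64·20.3·t^-0.36. Setting 0.64·20.3·t^-0.36 = 20.3·t^0.64/(9.7+t) gives 0.64(9.7+t) = t, so 0.36·t = 0.64×9.7.
t* = 0.64×9.7/0.36 = 17.24 min.

17.2 min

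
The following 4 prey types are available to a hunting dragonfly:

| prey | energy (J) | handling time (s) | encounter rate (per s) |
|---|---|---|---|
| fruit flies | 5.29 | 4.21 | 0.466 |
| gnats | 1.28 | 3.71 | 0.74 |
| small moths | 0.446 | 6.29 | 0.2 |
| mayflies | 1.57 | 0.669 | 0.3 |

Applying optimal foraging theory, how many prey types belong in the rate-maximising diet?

Rank by E/h (J/s): mayflies 2.35, fruit flies 1.26, gnats 0.345, small moths 0.0709. Include each in turn until the next type's E/h falls below the running intake rate.
Rate on top 1: 0.3923. fruit flies: 1.26 > 0.3923 → include.
Rate on top 2: 0.9284. gnats: 0.345 < 0.9284 → exclude; stop.
Optimal diet: mayflies, fruit flies — 2 of 4 types.

2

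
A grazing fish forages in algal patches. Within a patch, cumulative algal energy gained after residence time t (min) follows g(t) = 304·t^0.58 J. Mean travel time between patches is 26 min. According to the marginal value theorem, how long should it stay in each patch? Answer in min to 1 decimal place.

Optimal t* satisfies g'(t*) = g(t*)/(T + t*).
g'(t) = 0.58·304·t^-0.42. Setting 0.58·304·t^-0.42 = 304·t^0.58/(26+t) gives 0.58(26+t) = t, so 0.42·t = 0.58×26.
t* = 0.58×26/0.42 = 35.9 min.

35.9 min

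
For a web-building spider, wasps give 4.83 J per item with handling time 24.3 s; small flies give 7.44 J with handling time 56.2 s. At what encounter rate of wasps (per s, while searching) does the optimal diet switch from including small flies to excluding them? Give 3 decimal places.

At the threshold, the rate on wasps alone equals the profitability of small flies: λ·4.83/(1 + λ·24.3) = 7.44/56.2 = 0.1324.
Rearranging, λ(4.83 − 0.1324×24.3) = 0.1324, so λ = 0.1324/1.613 = 0.08207 per s.

0.082 per s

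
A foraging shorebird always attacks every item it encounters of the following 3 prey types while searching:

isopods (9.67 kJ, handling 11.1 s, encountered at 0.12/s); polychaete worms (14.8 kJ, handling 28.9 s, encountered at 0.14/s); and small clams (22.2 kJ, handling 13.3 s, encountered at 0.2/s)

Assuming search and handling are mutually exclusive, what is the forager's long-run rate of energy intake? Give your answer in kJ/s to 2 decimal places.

R = (0.12×9.67 + 0.14×14.8 + 0.2×22.2) / (1 + 0.12×11.1 + 0.14×28.9 + 0.2×13.3) = 7.672/9.038 = 0.8489 kJ/s.

0.85 kJ/s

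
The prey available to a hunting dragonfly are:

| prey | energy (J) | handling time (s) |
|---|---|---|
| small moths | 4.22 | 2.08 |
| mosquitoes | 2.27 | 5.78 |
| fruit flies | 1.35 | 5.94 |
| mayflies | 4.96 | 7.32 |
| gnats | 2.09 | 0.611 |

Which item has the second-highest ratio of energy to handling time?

small moths

In descending order of E/h:
gnats: 2.09/0.611 = 3.42 J/s
small moths: 4.22/2.08 = 2.03 J/s
mayflies: 4.96/7.32 = 0.678 J/s
mosquitoes: 2.27/5.78 = 0.393 J/s
fruit flies: 1.35/5.94 = 0.227 J/s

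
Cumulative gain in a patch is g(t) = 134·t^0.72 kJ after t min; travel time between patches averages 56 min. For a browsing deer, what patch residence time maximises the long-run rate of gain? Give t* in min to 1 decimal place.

144.0 min

Optimal t* satisfies g'(t*) = g(t*)/(T + t*).
g'(t) = 0.72·134·t^-0.28. Setting 0.72·134·t^-0.28 = 134·t^0.72/(56+t) gives 0.72(56+t) = t, so 0.28·t = 0.72×56.
t* = 0.72×56/0.28 = 144 min.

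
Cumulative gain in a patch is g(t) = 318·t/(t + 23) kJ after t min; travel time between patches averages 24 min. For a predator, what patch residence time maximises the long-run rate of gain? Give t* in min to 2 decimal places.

23.49 min

Maximise g(t)/(T+t): set derivative to zero → g'(t)(T+t) = g(t).
g'(t) = 318·23/(t + 23)². Setting 318·23/(t+23)² = 318t/[(t+23)(24+t)] gives 23(24+t) = t(t+23), so t² = 23×24 = 552.
t* = √552 = 23.49 min.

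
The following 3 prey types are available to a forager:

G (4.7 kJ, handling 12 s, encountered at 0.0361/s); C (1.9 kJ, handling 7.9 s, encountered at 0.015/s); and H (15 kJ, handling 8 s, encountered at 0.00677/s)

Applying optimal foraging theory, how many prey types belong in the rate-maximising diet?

3

Rank by E/h (kJ/s): H 1.88, G 0.392, C 0.241. Include each in turn until the next type's E/h falls below the running intake rate.
Rate on top 1: 0.09633. G: 0.392 > 0.09633 → include.
Rate on top 2: 0.1823. C: 0.241 > 0.1823 → include.
Optimal diet: H, G, C — 3 of 3 types.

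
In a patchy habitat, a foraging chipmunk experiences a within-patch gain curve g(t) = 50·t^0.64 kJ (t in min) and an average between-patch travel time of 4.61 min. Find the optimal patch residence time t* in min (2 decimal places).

8.20 min

Maximise g(t)/(T+t): set derivative to zero → g'(t)(T+t) = g(t).
g'(t) = 0.64·50·t^-0.36. Setting 0.64·50·t^-0.36 = 50·t^0.64/(4.61+t) gives 0.64(4.61+t) = t, so 0.36·t = 0.64×4.61.
t* = 0.64×4.61/0.36 = 8.196 min.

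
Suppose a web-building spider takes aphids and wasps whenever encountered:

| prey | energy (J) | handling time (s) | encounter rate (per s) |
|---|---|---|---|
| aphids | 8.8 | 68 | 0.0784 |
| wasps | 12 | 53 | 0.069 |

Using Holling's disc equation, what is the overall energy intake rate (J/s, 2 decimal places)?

0.15 J/s

Energy encountered per unit search time: 0.0784×8.8 + 0.069×12 = 1.518 J/s.
Handling time per unit search time: 0.0784×68 + 0.069×53 = 8.988.
Rate = 1.518/(1 + 8.988) = 0.152 J/s.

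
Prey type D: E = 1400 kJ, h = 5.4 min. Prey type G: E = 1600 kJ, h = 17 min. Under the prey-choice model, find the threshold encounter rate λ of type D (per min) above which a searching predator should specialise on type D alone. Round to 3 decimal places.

0.106 per min

Drop type G once their profitability E₂/h₂ falls below the rate achievable on type D alone: E₂/h₂ = λE₁/(1 + λh₁).
Solve for λ: λE₁h₂ = E₂(1 + λh₁) → λ(E₁h₂ − E₂h₁) = E₂ → λ = E₂/(E₁h₂ − E₂h₁).
λ = 1600/(1400×17 − 1600×5.4) = 1600/1.516e+04 = 0.1055 per min.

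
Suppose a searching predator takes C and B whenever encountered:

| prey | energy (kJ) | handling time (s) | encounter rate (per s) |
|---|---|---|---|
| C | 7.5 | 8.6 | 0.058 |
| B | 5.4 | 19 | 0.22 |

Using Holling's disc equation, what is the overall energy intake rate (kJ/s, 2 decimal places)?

0.29 kJ/s

R = Σλ_iE_i / (1 + Σλ_ih_i)
Numerator: 0.058×7.5 + 0.22×5.4 = 1.623
Denominator: 1 + 0.058×8.6 + 0.22×19 = 5.679
R = 1.623/5.679 = 0.2858 kJ/s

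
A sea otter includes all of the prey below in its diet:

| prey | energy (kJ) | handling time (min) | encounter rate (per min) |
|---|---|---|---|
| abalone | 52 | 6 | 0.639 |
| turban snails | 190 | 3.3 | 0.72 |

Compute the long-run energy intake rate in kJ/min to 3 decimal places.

23.582 kJ/min

R = Σλ_iE_i / (1 + Σλ_ih_i)
Numerator: 0.639×52 + 0.72×190 = 170
Denominator: 1 + 0.639×6 + 0.72×3.3 = 7.21
R = 170/7.21 = 23.58 kJ/min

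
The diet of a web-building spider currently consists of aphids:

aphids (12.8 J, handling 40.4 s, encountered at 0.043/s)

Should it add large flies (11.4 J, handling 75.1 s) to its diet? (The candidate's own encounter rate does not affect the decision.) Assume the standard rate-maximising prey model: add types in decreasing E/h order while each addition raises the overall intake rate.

Intake rate on the current diet: R = (0.043×12.8) / (1 + 0.043×40.4) = 0.5504/2.737 = 0.2011 J/s.
Profitability of large flies: 11.4/75.1 = 0.1518 J/s.
Since 0.1518 < R, time spent handling large flies is better spent searching.

No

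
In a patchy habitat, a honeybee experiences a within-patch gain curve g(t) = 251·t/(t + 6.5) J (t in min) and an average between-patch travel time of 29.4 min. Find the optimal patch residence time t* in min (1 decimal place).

Optimal t* satisfies g'(t*) = g(t*)/(T + t*).
g'(t) = 251·6.5/(t + 6.5)². Setting 251·6.5/(t+6.5)² = 251t/[(t+6.5)(29.4+t)] gives 6.5(29.4+t) = t(t+6.5), so t² = 6.5×29.4 = 191.1.
t* = √191.1 = 13.82 min.

13.8 min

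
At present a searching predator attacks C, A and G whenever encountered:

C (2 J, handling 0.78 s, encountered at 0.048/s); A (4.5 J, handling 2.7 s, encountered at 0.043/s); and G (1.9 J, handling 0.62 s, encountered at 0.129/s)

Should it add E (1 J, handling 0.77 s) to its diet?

Yes

On C, A and G alone, R = ΣλE/(1+Σλh) = 0.5346/1.234 = 0.4334 J/s.
Profitability of E: 1/0.77 = 1.299 J/s.
1.299 > 0.4334, so adding E raises the average — include it.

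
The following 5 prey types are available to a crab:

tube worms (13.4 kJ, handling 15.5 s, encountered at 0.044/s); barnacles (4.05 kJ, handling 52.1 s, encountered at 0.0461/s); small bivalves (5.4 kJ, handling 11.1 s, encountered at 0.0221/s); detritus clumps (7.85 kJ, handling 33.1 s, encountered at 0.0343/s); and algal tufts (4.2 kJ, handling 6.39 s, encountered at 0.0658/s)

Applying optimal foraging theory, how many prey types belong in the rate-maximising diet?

3

Rank by E/h (kJ/s): tube worms 0.865, algal tufts 0.657, small bivalves 0.486, detritus clumps 0.237, barnacles 0.0777. Include each in turn until the next type's E/h falls below the running intake rate.
Rate on top 1: 0.3505. algal tufts: 0.657 > 0.3505 → include.
Rate on top 2: 0.4119. small bivalves: 0.486 > 0.4119 → include.
Rate on top 3: 0.4197. detritus clumps: 0.237 < 0.4197 → exclude; stop.
Optimal diet: tube worms, algal tufts, small bivalves — 3 of 5 types.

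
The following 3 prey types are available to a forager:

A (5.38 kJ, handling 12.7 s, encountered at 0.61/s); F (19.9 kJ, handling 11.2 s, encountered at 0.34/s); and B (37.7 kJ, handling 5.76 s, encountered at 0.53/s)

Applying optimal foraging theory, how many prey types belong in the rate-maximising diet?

1

Profitabilities (E/h, kJ/s): B 6.55, F 1.78, A 0.424. Add prey in this order while the next type's profitability exceeds the intake rate on those already taken.
Rate on top 1: 4.93. F: 1.78 < 4.93 → exclude; stop.
Optimal diet: B — 1 of 3 types.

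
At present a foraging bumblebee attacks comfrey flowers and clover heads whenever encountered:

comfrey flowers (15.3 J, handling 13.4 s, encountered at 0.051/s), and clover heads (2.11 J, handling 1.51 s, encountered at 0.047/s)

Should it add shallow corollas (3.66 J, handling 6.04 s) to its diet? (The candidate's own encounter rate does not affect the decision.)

Current rate: (0.051×15.3 + 0.047×2.11)/(1 + 0.051×13.4 + 0.047×1.51) = 0.5013 J/s.
Profitability of shallow corollas: 3.66/6.04 = 0.606 J/s.
0.606 > 0.5013, so adding shallow corollas raises the average — include it.

Yes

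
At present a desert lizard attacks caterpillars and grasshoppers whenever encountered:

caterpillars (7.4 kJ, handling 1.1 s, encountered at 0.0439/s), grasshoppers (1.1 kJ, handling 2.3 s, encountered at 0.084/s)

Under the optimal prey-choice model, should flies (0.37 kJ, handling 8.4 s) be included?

Intake rate on the current diet: R = (0.0439×7.4 + 0.084×1.1) / (1 + 0.0439×1.1 + 0.084×2.3) = 0.4173/1.241 = 0.3361 kJ/s.
flies: E/h = 0.37/8.4 = 0.04405 kJ/s.
Since 0.04405 < R, time spent handling flies is better spent searching.

No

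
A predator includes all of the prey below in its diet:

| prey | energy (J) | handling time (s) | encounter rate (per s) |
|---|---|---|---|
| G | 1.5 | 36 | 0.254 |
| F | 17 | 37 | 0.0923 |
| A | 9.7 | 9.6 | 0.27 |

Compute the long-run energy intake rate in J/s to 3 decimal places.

0.283 J/s

R = (0.254×1.5 + 0.0923×17 + 0.27×9.7) / (1 + 0.254×36 + 0.0923×37 + 0.27×9.6) = 4.569/16.15 = 0.2829 J/s.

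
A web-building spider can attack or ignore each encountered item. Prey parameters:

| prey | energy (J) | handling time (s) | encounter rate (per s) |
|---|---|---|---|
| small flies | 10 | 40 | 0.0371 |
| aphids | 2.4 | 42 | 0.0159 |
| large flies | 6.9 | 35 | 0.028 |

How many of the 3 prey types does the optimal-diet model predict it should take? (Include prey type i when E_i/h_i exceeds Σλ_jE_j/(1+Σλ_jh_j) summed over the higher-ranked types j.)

2

Profitabilities (E/h, J/s): small flies 0.25, large flies 0.197, aphids 0.0571. Add prey in this order while the next type's profitability exceeds the intake rate on those already taken.
Rate on top 1: 0.1494. large flies: 0.197 > 0.1494 → include.
Rate on top 2: 0.1629. aphids: 0.0571 < 0.1629 → exclude; stop.
Optimal diet: small flies, large flies — 2 of 3 types.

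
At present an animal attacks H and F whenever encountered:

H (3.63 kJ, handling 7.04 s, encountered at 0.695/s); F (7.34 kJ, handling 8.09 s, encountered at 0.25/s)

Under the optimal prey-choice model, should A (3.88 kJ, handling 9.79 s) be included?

Current rate: (0.695×3.63 + 0.25×7.34)/(1 + 0.695×7.04 + 0.25×8.09) = 0.5506 kJ/s.
A: E/h = 3.88/9.79 = 0.3963 kJ/s.
Since 0.3963 < R, time spent handling A is better spent searching.

No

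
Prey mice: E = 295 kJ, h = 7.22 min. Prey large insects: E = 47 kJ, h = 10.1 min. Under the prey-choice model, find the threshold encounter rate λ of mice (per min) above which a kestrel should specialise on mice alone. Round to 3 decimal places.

0.018 per min

At the threshold, the rate on mice alone equals the profitability of large insects: λ·295/(1 + λ·7.22) = 47/10.1 = 4.653.
Rearranging, λ(295 − 4.653×7.22) = 4.653, so λ = 4.653/261.4 = 0.0178 per min.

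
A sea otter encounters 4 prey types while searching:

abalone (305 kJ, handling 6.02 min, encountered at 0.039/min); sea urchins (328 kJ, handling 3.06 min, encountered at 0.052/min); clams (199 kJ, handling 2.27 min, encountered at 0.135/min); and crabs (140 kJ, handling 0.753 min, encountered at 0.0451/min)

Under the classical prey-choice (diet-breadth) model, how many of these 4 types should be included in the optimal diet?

4

Rank by E/h (kJ/min): crabs 186, sea urchins 107, clams 87.7, abalone 50.7. Include each in turn until the next type's E/h falls below the running intake rate.
Rate on top 1: 6.107. sea urchins: 107 > 6.107 → include.
Rate on top 2: 19.59. clams: 87.7 > 19.59 → include.
Rate on top 3: 33.5. abalone: 50.7 > 33.5 → include.
Optimal diet: crabs, sea urchins, clams, abalone — 4 of 4 types.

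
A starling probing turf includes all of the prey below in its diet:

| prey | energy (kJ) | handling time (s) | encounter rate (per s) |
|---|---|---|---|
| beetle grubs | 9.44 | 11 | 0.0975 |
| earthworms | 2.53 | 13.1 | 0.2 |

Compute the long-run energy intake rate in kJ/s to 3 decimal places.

0.304 kJ/s

Energy encountered per unit search time: 0.0975×9.44 + 0.2×2.53 = 1.426 kJ/s.
Handling time per unit search time: 0.0975×11 + 0.2×13.1 = 3.692.
Rate = 1.426/(1 + 3.692) = 0.304 kJ/s.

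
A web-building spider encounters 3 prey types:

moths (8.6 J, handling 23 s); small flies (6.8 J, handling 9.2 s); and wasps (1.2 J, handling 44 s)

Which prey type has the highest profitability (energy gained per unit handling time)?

small flies

Profitability E/h (J/s): moths = 8.6/23 = 0.374, small flies = 6.8/9.2 = 0.739, wasps = 1.2/44 = 0.0273.
Ranked: small flies > moths > wasps.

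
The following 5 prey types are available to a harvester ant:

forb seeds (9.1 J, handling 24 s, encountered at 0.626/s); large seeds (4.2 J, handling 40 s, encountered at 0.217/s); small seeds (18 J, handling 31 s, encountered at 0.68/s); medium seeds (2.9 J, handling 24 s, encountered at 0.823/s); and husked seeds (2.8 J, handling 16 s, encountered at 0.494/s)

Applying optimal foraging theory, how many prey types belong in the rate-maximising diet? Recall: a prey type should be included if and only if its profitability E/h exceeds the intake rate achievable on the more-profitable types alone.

E/h in descending order: small seeds 0.581, forb seeds 0.379, husked seeds 0.175, medium seeds 0.121, large seeds 0.105 J/s. The optimal diet is the largest prefix of this list for which every included type satisfies E_i/h_i > R on the types above it.
Rate on top 1: 0.5543. forb seeds: 0.379 < 0.5543 → exclude; stop.
Optimal diet: small seeds — 1 of 5 types.

1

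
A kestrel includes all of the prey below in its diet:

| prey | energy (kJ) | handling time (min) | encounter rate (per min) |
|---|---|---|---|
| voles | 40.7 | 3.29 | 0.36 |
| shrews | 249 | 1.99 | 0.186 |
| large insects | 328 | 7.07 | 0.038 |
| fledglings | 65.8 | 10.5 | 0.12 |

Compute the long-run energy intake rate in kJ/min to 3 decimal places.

R = (0.36×40.7 + 0.186×249 + 0.038×328 + 0.12×65.8) / (1 + 0.36×3.29 + 0.186×1.99 + 0.038×7.07 + 0.12×10.5) = 81.33/4.083 = 19.92 kJ/min.

19.917 kJ/min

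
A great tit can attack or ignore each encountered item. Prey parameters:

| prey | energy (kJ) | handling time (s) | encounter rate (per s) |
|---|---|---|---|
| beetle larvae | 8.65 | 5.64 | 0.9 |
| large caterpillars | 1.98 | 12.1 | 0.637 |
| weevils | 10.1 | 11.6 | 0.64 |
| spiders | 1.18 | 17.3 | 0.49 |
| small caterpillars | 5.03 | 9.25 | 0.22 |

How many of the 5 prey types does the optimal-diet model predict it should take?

E/h in descending order: beetle larvae 1.53, weevils 0.871, small caterpillars 0.544, large caterpillars 0.164, spiders 0.0682 kJ/s. The optimal diet is the largest prefix of this list for which every included type satisfies E_i/h_i > R on the types above it.
Rate on top 1: 1.281. weevils: 0.871 < 1.281 → exclude; stop.
Optimal diet: beetle larvae — 1 of 5 types.

1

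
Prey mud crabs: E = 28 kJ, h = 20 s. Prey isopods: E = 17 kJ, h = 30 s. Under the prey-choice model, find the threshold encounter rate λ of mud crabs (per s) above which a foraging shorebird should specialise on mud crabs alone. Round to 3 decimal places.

0.034 per s

Drop isopods once their profitability E₂/h₂ falls below the rate achievable on mud crabs alone: E₂/h₂ = λE₁/(1 + λh₁).
Solve for λ: λE₁h₂ = E₂(1 + λh₁) → λ(E₁h₂ − E₂h₁) = E₂ → λ = E₂/(E₁h₂ − E₂h₁).
λ = 17/(28×30 − 17×20) = 17/500 = 0.034 per s.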